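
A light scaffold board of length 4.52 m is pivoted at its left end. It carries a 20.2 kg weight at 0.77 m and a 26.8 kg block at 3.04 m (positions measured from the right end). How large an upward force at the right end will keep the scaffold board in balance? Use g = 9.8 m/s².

Taking torques about the left end:
Weight: 20.2 × 9.8 = 198 N down at 0.77 m → arm 3.75 m, τ = 198 × 3.75 = 742.5 N·m clockwise.
Block: 26.8 × 9.8 = 262.6 N down at 3.04 m → arm 1.48 m, τ = 262.6 × 1.48 = 388.6 N·m clockwise.
Net moment of the loads = 1131 N·m clockwise.
The upward force F acts at the right end, arm 4.52 m, giving F × 4.52 counterclockwise.
Setting net torque to zero: F × 4.52 = 1131 → F = 1131 / 4.52 = 250 N.

F ≈ 250 N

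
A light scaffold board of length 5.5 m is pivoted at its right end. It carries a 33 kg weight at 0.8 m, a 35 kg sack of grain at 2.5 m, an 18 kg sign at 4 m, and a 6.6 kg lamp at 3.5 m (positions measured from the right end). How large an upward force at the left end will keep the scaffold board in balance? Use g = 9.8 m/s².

F ≈ 372 N

Taking torques about the right end:
Weight: 33 × 9.8 = 323.4 N down at 0.8 m → arm 0.8 m, τ = 323.4 × 0.8 = 258.7 N·m counterclockwise.
Sack of grain: 35 × 9.8 = 343 N down at 2.5 m → arm 2.5 m, τ = 343 × 2.5 = 857.5 N·m counterclockwise.
Sign: 18 × 9.8 = 176.4 N down at 4 m → arm 4 m, τ = 176.4 × 4 = 705.6 N·m counterclockwise.
Lamp: 6.6 × 9.8 = 64.68 N down at 3.5 m → arm 3.5 m, τ = 64.68 × 3.5 = 226.4 N·m counterclockwise.
Net moment of the loads = 2048 N·m counterclockwise.
The upward force F acts at the left end, arm 5.5 m, giving F × 5.5 clockwise.
Balancing moments: F × 5.5 = 2048, giving F = 2048 / 5.5 = 372 N.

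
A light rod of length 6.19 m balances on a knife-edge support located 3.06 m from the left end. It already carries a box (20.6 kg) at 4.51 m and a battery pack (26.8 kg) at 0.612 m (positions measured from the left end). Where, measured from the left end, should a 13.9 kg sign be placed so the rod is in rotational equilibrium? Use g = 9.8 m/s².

x ≈ 5.63 m from the left end

Take moments about the knife-edge support (at 3.06 m from the left end).
Box: 20.6 × 9.8 = 201.9 N down at 4.51 m → arm 1.45 m, τ = 201.9 × 1.45 = 292.8 N·m clockwise.
Battery pack: 26.8 × 9.8 = 262.6 N down at 0.612 m → arm 2.448 m, τ = 262.6 × 2.448 = 642.8 N·m counterclockwise.
Net moment of existing loads = 350 N·m counterclockwise.
The sign weighs 13.9 × 9.8 = 136.2 N and must supply an equal clockwise moment, so its lever arm about the knife-edge support is 350 / 136.2 = 2.57 m.
That puts it at 3.06 + 2.57 = 5.63 m from the left end.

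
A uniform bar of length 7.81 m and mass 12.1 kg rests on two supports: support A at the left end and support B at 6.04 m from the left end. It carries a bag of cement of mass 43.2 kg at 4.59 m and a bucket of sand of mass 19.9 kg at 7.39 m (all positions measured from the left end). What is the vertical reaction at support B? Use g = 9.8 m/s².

R_B ≈ 637 N

About support A:
Beam weight: 12.1 × 9.8 = 118.6 N down at 3.905 m → arm 3.905 m, τ = 118.6 × 3.905 = 463.1 N·m clockwise.
Bag of cement: 43.2 × 9.8 = 423.4 N down at 4.59 m → arm 4.59 m, τ = 423.4 × 4.59 = 1943 N·m clockwise.
Bucket of sand: 19.9 × 9.8 = 195 N down at 7.39 m → arm 7.39 m, τ = 195 × 7.39 = 1441 N·m clockwise.
Net load moment about support A = 3847 N·m clockwise.
Reaction R at support B is upward at 6.04 m, arm 6.04 m → moment R × 6.04 counterclockwise.
Balancing moments: R × 6.04 = 3847, giving R = 637 N.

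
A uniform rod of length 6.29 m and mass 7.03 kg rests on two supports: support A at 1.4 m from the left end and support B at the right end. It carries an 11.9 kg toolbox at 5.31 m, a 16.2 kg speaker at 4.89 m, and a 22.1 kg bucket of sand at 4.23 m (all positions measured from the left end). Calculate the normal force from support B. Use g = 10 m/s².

R_B ≈ 364 N

Sum moments about support A (its reaction then has zero moment arm).
Beam weight: 7.03 × 10 = 70.3 N down at 3.145 m → arm 1.745 m, τ = 70.3 × 1.745 = 122.7 N·m clockwise.
Toolbox: 11.9 × 10 = 119 N down at 5.31 m → arm 3.91 m, τ = 119 × 3.91 = 465.3 N·m clockwise.
Speaker: 16.2 × 10 = 162 N down at 4.89 m → arm 3.49 m, τ = 162 × 3.49 = 565.4 N·m clockwise.
Bucket of sand: 22.1 × 10 = 221 N down at 4.23 m → arm 2.83 m, τ = 221 × 2.83 = 625.4 N·m clockwise.
Net load moment about support A = 1779 N·m clockwise.
Reaction R at support B is upward at 6.29 m, arm 4.89 m → moment R × 4.89 counterclockwise.
Στ = 0 ⇒ R × 4.89 = 1779 ⇒ R = 364 N.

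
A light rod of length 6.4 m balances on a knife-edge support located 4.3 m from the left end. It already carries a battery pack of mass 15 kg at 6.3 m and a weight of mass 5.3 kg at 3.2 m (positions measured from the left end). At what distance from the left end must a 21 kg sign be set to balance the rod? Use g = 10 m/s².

About the knife-edge support (at 4.3 m from the left end):
Battery pack: 15 × 10 = 150 N down at 6.3 m → arm 2 m, τ = 150 × 2 = 300 N·m clockwise.
Weight: 5.3 × 10 = 53 N down at 3.2 m → arm 1.1 m, τ = 53 × 1.1 = 58.3 N·m counterclockwise.
Net moment of existing loads = 241.7 N·m clockwise.
The sign weighs 21 × 10 = 210 N and must supply an equal counterclockwise moment, so its lever arm about the knife-edge support is 241.7 / 210 = 1.15 m.
That puts it at 4.3 − 1.15 = 3.15 m from the left end.

x ≈ 3.15 m from the left end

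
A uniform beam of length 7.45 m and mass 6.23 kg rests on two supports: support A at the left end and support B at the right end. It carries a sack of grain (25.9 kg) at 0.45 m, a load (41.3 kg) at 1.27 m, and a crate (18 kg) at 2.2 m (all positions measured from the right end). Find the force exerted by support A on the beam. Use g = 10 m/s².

R_A ≈ 170 N

About support B:
Beam weight: 6.23 × 10 = 62.3 N down at 3.725 m → arm 3.725 m, τ = 62.3 × 3.725 = 232.1 N·m counterclockwise.
Sack of grain: 25.9 × 10 = 259 N down at 0.45 m → arm 0.45 m, τ = 259 × 0.45 = 116.5 N·m counterclockwise.
Load: 41.3 × 10 = 413 N down at 1.27 m → arm 1.27 m, τ = 413 × 1.27 = 524.5 N·m counterclockwise.
Crate: 18 × 10 = 180 N down at 2.2 m → arm 2.2 m, τ = 180 × 2.2 = 396 N·m counterclockwise.
Net load moment about support B = 1269 N·m counterclockwise.
Reaction R at support A is upward at 7.45 m, arm 7.45 m → moment R × 7.45 clockwise.
Balancing moments: R × 7.45 = 1269, giving R = 170 N.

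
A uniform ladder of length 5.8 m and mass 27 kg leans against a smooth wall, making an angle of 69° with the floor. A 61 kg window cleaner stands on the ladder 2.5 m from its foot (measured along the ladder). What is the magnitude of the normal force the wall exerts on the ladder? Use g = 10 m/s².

N_wall ≈ 153 N

Taking torques about the foot of the ladder:
Ladder weight 27×10 = 270 N acts at 2.9 m along the ladder; its horizontal arm is 2.9·cos69° = 1.039 m → τ = 280.5 N·m clockwise.
Window cleaner: 61×10 = 610 N at 2.5 m → arm 0.8959 m → τ = 546.5 N·m clockwise.
Wall normal N acts horizontally at the top; its moment arm is the height L sinθ = 5.8·sin69° = 5.415 m, counterclockwise.
Setting net torque to zero: N × 5.415 = 827 → N = 153 N.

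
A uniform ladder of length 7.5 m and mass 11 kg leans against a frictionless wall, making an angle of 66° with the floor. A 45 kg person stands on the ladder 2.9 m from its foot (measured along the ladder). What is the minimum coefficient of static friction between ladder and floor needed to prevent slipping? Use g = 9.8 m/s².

μ_min ≈ 0.182

About the foot of the ladder:
Ladder weight 11×9.8 = 107.8 N acts at 3.75 m along the ladder; its horizontal arm is 3.75·cos66° = 1.525 m → τ = 164.4 N·m clockwise.
Person: 45×9.8 = 441 N at 2.9 m → arm 1.18 m → τ = 520.4 N·m clockwise.
Wall normal N acts horizontally at the top; its moment arm is the height L sinθ = 7.5·sin66° = 6.852 m, counterclockwise.
Setting net torque to zero: N × 6.852 = 684.8 → N = 99.94 N.
ΣFx = 0 ⇒ f = N_wall = 99.94 N. ΣFy = 0 ⇒ N_floor = 548.8 N.
μ_min = f / N_floor = 99.94 / 548.8 = 0.182.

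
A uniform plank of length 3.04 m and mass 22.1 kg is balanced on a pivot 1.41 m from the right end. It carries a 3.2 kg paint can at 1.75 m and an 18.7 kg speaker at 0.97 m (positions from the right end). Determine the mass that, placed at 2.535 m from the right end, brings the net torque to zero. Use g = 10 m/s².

Sum moments about the pivot (at 1.41 m from the right end) (the support reaction has zero arm there).
Beam weight: 22.1 × 10 = 221 N down at 1.52 m → arm 0.11 m, τ = 221 × 0.11 = 24.31 N·m counterclockwise.
Paint can: 3.2 × 10 = 32 N down at 1.75 m → arm 0.34 m, τ = 32 × 0.34 = 10.88 N·m counterclockwise.
Speaker: 18.7 × 10 = 187 N down at 0.97 m → arm 0.44 m, τ = 187 × 0.44 = 82.28 N·m clockwise.
Net moment of known loads = 47.09 N·m clockwise.
An unknown mass m at 2.535 m has arm 1.125 m; its moment is m·g·1.125 counterclockwise.
For rotational equilibrium, m × 10 × 1.125 = 47.09, so m = 47.09 / (10 × 1.125) = 4.19 kg.

m ≈ 4.19 kg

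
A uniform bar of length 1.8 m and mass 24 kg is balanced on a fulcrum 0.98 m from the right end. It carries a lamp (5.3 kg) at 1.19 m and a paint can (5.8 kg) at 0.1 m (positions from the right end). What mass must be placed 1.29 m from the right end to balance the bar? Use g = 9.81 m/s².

m ≈ 19.1 kg

Take moments about the fulcrum (at 0.98 m from the right end).
Beam weight: 24 × 9.81 = 235.4 N down at 0.9 m → arm 0.08 m, τ = 235.4 × 0.08 = 18.83 N·m clockwise.
Lamp: 5.3 × 9.81 = 51.99 N down at 1.19 m → arm 0.21 m, τ = 51.99 × 0.21 = 10.92 N·m counterclockwise.
Paint can: 5.8 × 9.81 = 56.9 N down at 0.1 m → arm 0.88 m, τ = 56.9 × 0.88 = 50.07 N·m clockwise.
Net moment of known loads = 57.98 N·m clockwise.
An unknown mass m at 1.29 m has arm 0.31 m; its moment is m·g·0.31 counterclockwise.
For rotational equilibrium, m × 9.81 × 0.31 = 57.98, so m = 57.98 / (9.81 × 0.31) = 19.1 kg.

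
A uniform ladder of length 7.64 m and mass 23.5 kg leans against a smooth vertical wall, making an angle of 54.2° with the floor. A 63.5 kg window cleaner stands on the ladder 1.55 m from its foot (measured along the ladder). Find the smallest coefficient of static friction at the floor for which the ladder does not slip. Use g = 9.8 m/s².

μ_min ≈ 0.204

About the foot of the ladder:
Ladder weight 23.5×9.8 = 230.3 N acts at 3.82 m along the ladder; its horizontal arm is 3.82·cos54.2° = 2.235 m → τ = 514.7 N·m clockwise.
Window cleaner: 63.5×9.8 = 622.3 N at 1.55 m → arm 0.9067 m → τ = 564.2 N·m clockwise.
Wall normal N acts horizontally at the top; its moment arm is the height L sinθ = 7.64·sin54.2° = 6.197 m, counterclockwise.
Balancing moments: N × 6.197 = 1079, giving N = 174.1 N.
ΣFx = 0 ⇒ f = N_wall = 174.1 N. ΣFy = 0 ⇒ N_floor = 852.6 N.
μ_min = f / N_floor = 174.1 / 852.6 = 0.204.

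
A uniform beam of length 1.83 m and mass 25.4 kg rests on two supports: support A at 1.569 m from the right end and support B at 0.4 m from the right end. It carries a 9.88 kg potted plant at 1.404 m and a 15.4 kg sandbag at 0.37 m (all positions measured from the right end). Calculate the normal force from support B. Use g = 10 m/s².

Sum moments about support A (its reaction then has zero moment arm).
Beam weight: 25.4 × 10 = 254 N down at 0.915 m → arm 0.654 m, τ = 254 × 0.654 = 166.1 N·m clockwise.
Potted plant: 9.88 × 10 = 98.8 N down at 1.404 m → arm 0.165 m, τ = 98.8 × 0.165 = 16.3 N·m clockwise.
Sandbag: 15.4 × 10 = 154 N down at 0.37 m → arm 1.199 m, τ = 154 × 1.199 = 184.6 N·m clockwise.
Net load moment about support A = 367 N·m clockwise.
Reaction R at support B is upward at 0.4 m, arm 1.169 m → moment R × 1.169 counterclockwise.
For rotational equilibrium, R × 1.169 = 367, so R = 314 N.

R_B ≈ 314 N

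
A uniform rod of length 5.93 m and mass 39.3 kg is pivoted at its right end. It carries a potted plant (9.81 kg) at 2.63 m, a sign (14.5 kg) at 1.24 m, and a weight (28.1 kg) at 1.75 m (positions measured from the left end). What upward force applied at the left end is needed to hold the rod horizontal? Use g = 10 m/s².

Choose the right end as the axis so the unknown pivot reaction has zero arm there.
Beam weight: 39.3 × 10 = 393 N down at 2.965 m → arm 2.965 m, τ = 393 × 2.965 = 1165 N·m counterclockwise.
Potted plant: 9.81 × 10 = 98.1 N down at 2.63 m → arm 3.3 m, τ = 98.1 × 3.3 = 323.7 N·m counterclockwise.
Sign: 14.5 × 10 = 145 N down at 1.24 m → arm 4.69 m, τ = 145 × 4.69 = 680.1 N·m counterclockwise.
Weight: 28.1 × 10 = 281 N down at 1.75 m → arm 4.18 m, τ = 281 × 4.18 = 1175 N·m counterclockwise.
Net moment of the loads = 3344 N·m counterclockwise.
The upward force F acts at the left end, arm 5.93 m, giving F × 5.93 clockwise.
Setting net torque to zero: F × 5.93 = 3344 → F = 3344 / 5.93 = 564 N.

F ≈ 564 N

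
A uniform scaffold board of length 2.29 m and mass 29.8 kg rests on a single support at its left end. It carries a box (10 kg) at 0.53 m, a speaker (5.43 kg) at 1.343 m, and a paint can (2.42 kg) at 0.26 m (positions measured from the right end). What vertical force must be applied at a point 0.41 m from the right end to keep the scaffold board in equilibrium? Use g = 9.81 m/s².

Taking torques about the left end:
Beam weight: 29.8 × 9.81 = 292.3 N down at 1.145 m → arm 1.145 m, τ = 292.3 × 1.145 = 334.7 N·m clockwise.
Box: 10 × 9.81 = 98.1 N down at 0.53 m → arm 1.76 m, τ = 98.1 × 1.76 = 172.7 N·m clockwise.
Speaker: 5.43 × 9.81 = 53.27 N down at 1.343 m → arm 0.947 m, τ = 53.27 × 0.947 = 50.45 N·m clockwise.
Paint can: 2.42 × 9.81 = 23.74 N down at 0.26 m → arm 2.03 m, τ = 23.74 × 2.03 = 48.19 N·m clockwise.
Net moment of the loads = 606 N·m clockwise.
The upward force F acts at a point 0.41 m from the right end, arm 1.88 m, giving F × 1.88 counterclockwise.
Setting net torque to zero: F × 1.88 = 606 → F = 606 / 1.88 = 322 N.

F ≈ 322 N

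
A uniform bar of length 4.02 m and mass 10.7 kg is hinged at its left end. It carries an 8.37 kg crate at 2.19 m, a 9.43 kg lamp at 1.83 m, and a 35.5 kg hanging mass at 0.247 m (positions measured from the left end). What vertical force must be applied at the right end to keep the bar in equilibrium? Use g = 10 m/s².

F ≈ 164 N

Choose the left end as the axis so the unknown pivot reaction has zero arm there.
Beam weight: 10.7 × 10 = 107 N down at 2.01 m → arm 2.01 m, τ = 107 × 2.01 = 215.1 N·m clockwise.
Crate: 8.37 × 10 = 83.7 N down at 2.19 m → arm 2.19 m, τ = 83.7 × 2.19 = 183.3 N·m clockwise.
Lamp: 9.43 × 10 = 94.3 N down at 1.83 m → arm 1.83 m, τ = 94.3 × 1.83 = 172.6 N·m clockwise.
Hanging mass: 35.5 × 10 = 355 N down at 0.247 m → arm 0.247 m, τ = 355 × 0.247 = 87.69 N·m clockwise.
Net moment of the loads = 658.7 N·m clockwise.
The upward force F acts at the right end, arm 4.02 m, giving F × 4.02 counterclockwise.
Στ = 0 ⇒ F × 4.02 = 658.7 ⇒ F = 658.7 / 4.02 = 164 N.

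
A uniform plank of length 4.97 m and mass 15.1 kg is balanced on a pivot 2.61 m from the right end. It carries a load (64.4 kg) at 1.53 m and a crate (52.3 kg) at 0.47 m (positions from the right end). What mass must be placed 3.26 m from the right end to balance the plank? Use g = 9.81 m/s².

Taking torques about the pivot (at 2.61 m from the right end):
Beam weight: 15.1 × 9.81 = 148.1 N down at 2.485 m → arm 0.125 m, τ = 148.1 × 0.125 = 18.51 N·m clockwise.
Load: 64.4 × 9.81 = 631.8 N down at 1.53 m → arm 1.08 m, τ = 631.8 × 1.08 = 682.3 N·m clockwise.
Crate: 52.3 × 9.81 = 513.1 N down at 0.47 m → arm 2.14 m, τ = 513.1 × 2.14 = 1098 N·m clockwise.
Net moment of known loads = 1799 N·m clockwise.
An unknown mass m at 3.26 m has arm 0.65 m; its moment is m·g·0.65 counterclockwise.
Στ = 0 ⇒ m × 9.81 × 0.65 = 1799 ⇒ m = 1799 / (9.81 × 0.65) = 282 kg.

m ≈ 282 kg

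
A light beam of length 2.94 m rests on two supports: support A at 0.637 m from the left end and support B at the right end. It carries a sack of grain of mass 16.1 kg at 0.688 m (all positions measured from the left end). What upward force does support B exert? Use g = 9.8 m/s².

R_B ≈ 3.49 N

Taking torques about support A:
Sack of grain: 16.1 × 9.8 = 157.8 N down at 0.688 m → arm 0.051 m, τ = 157.8 × 0.051 = 8.048 N·m clockwise.
Net load moment about support A = 8.048 N·m clockwise.
Reaction R at support B is upward at 2.94 m, arm 2.303 m → moment R × 2.303 counterclockwise.
Balancing moments: R × 2.303 = 8.048, giving R = 3.49 N.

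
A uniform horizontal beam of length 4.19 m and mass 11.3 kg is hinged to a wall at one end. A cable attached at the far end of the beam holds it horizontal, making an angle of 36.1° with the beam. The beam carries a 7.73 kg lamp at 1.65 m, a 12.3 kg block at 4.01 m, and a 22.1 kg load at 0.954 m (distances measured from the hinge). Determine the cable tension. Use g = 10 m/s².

Sum moments about the hinge (the unknown hinge reaction has zero arm there).
Beam weight: 11.3 × 10 = 113 N down at 2.095 m → arm 2.095 m, τ = 113 × 2.095 = 236.7 N·m clockwise.
Lamp: 7.73 × 10 = 77.3 N down at 1.65 m → arm 1.65 m, τ = 77.3 × 1.65 = 127.5 N·m clockwise.
Block: 12.3 × 10 = 123 N down at 4.01 m → arm 4.01 m, τ = 123 × 4.01 = 493.2 N·m clockwise.
Load: 22.1 × 10 = 221 N down at 0.954 m → arm 0.954 m, τ = 221 × 0.954 = 210.8 N·m clockwise.
Total clockwise load moment = 1068 N·m.
The cable tension T acts at 4.19 m; only its component perpendicular to the beam, T sinθ, produces torque. sin 36.1° = 0.5892.
Balancing moments: T × 4.19 × 0.5892 = 1068, giving T = 1068 / 2.469 = 433 N.

T ≈ 433 N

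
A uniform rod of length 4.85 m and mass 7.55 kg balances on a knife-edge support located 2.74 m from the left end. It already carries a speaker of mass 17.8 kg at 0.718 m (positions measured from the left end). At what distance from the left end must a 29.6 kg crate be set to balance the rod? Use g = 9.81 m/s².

x ≈ 4.04 m from the left end

Taking torques about the knife-edge support (at 2.74 m from the left end):
Beam weight: 7.55 × 9.81 = 74.07 N down at 2.425 m → arm 0.315 m, τ = 74.07 × 0.315 = 23.33 N·m counterclockwise.
Speaker: 17.8 × 9.81 = 174.6 N down at 0.718 m → arm 2.022 m, τ = 174.6 × 2.022 = 353 N·m counterclockwise.
Net moment of existing loads = 376.3 N·m counterclockwise.
The crate weighs 29.6 × 9.81 = 290.4 N and must supply an equal clockwise moment, so its lever arm about the knife-edge support is 376.3 / 290.4 = 1.3 m.
That puts it at 2.74 + 1.3 = 4.04 m from the left end.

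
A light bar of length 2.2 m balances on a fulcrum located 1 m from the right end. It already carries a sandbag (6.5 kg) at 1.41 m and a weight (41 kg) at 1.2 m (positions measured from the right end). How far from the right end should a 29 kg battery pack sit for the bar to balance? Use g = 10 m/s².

Choose the fulcrum (at 1 m from the right end) as the axis so the support reaction has zero arm there.
Sandbag: 6.5 × 10 = 65 N down at 1.41 m → arm 0.41 m, τ = 65 × 0.41 = 26.65 N·m counterclockwise.
Weight: 41 × 10 = 410 N down at 1.2 m → arm 0.2 m, τ = 410 × 0.2 = 82 N·m counterclockwise.
Net moment of existing loads = 108.7 N·m counterclockwise.
The battery pack weighs 29 × 10 = 290 N and must supply an equal clockwise moment, so its lever arm about the fulcrum is 108.7 / 290 = 0.375 m.
That puts it at 1 − 0.375 = 0.625 m from the right end.

x ≈ 0.625 m from the right end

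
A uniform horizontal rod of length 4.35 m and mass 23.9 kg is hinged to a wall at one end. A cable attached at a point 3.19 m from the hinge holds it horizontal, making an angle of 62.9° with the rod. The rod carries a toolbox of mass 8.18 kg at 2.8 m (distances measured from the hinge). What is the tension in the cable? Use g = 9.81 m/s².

T ≈ 259 N

Sum moments about the hinge (the unknown hinge reaction has zero arm there).
Beam weight: 23.9 × 9.81 = 234.5 N down at 2.175 m → arm 2.175 m, τ = 234.5 × 2.175 = 510 N·m clockwise.
Toolbox: 8.18 × 9.81 = 80.25 N down at 2.8 m → arm 2.8 m, τ = 80.25 × 2.8 = 224.7 N·m clockwise.
Total clockwise load moment = 734.7 N·m.
The cable tension T acts at 3.19 m; only its component perpendicular to the rod, T sinθ, produces torque. sin 62.9° = 0.8902.
Balancing moments: T × 3.19 × 0.8902 = 734.7, giving T = 734.7 / 2.84 = 259 N.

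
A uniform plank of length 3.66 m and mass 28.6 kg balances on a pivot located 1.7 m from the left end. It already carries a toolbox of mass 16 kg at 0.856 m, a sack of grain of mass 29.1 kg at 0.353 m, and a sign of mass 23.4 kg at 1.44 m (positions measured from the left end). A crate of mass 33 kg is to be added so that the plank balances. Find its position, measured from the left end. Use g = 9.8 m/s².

Sum moments about the pivot (at 1.7 m from the left end) (the support reaction has zero arm there).
Beam weight: 28.6 × 9.8 = 280.3 N down at 1.83 m → arm 0.13 m, τ = 280.3 × 0.13 = 36.44 N·m clockwise.
Toolbox: 16 × 9.8 = 156.8 N down at 0.856 m → arm 0.844 m, τ = 156.8 × 0.844 = 132.3 N·m counterclockwise.
Sack of grain: 29.1 × 9.8 = 285.2 N down at 0.353 m → arm 1.347 m, τ = 285.2 × 1.347 = 384.2 N·m counterclockwise.
Sign: 23.4 × 9.8 = 229.3 N down at 1.44 m → arm 0.26 m, τ = 229.3 × 0.26 = 59.62 N·m counterclockwise.
Net moment of existing loads = 539.7 N·m counterclockwise.
The crate weighs 33 × 9.8 = 323.4 N and must supply an equal clockwise moment, so its lever arm about the pivot is 539.7 / 323.4 = 1.67 m.
That puts it at 1.7 + 1.67 = 3.37 m from the left end.

x ≈ 3.37 m from the left end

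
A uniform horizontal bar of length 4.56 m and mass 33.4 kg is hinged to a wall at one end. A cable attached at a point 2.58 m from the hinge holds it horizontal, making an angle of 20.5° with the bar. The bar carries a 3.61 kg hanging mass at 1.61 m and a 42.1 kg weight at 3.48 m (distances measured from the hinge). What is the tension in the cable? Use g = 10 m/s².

T ≈ 2530 N

Sum moments about the hinge (the unknown hinge reaction has zero arm there).
Beam weight: 33.4 × 10 = 334 N down at 2.28 m → arm 2.28 m, τ = 334 × 2.28 = 761.5 N·m clockwise.
Hanging mass: 3.61 × 10 = 36.1 N down at 1.61 m → arm 1.61 m, τ = 36.1 × 1.61 = 58.12 N·m clockwise.
Weight: 42.1 × 10 = 421 N down at 3.48 m → arm 3.48 m, τ = 421 × 3.48 = 1465 N·m clockwise.
Total clockwise load moment = 2285 N·m.
The cable tension T acts at 2.58 m; only its component perpendicular to the bar, T sinθ, produces torque. sin 20.5° = 0.3502.
For rotational equilibrium, T × 2.58 × 0.3502 = 2285, so T = 2285 / 0.9035 = 2530 N.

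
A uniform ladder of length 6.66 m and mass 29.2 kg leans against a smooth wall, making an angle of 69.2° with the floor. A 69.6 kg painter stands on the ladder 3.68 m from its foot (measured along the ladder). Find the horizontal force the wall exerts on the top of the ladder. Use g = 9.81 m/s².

N_wall ≈ 198 N

Choose the foot of the ladder as the axis so the floor normal and friction both act there and drop out.
Ladder weight 29.2×9.81 = 286.5 N acts at 3.33 m along the ladder; its horizontal arm is 3.33·cos69.2° = 1.183 m → τ = 338.9 N·m clockwise.
Painter: 69.6×9.81 = 682.8 N at 3.68 m → arm 1.307 m → τ = 892.4 N·m clockwise.
Wall normal N acts horizontally at the top; its moment arm is the height L sinθ = 6.66·sin69.2° = 6.226 m, counterclockwise.
Setting net torque to zero: N × 6.226 = 1231 → N = 198 N.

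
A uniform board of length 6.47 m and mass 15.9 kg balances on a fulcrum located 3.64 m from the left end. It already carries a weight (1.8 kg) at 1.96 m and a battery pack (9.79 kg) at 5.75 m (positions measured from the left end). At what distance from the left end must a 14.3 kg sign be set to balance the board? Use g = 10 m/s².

x ≈ 2.86 m from the left end

About the fulcrum (at 3.64 m from the left end):
Beam weight: 15.9 × 10 = 159 N down at 3.235 m → arm 0.405 m, τ = 159 × 0.405 = 64.4 N·m counterclockwise.
Weight: 1.8 × 10 = 18 N down at 1.96 m → arm 1.68 m, τ = 18 × 1.68 = 30.24 N·m counterclockwise.
Battery pack: 9.79 × 10 = 97.9 N down at 5.75 m → arm 2.11 m, τ = 97.9 × 2.11 = 206.6 N·m clockwise.
Net moment of existing loads = 112 N·m clockwise.
The sign weighs 14.3 × 10 = 143 N and must supply an equal counterclockwise moment, so its lever arm about the fulcrum is 112 / 143 = 0.783 m.
That puts it at 3.64 − 0.783 = 2.86 m from the left end.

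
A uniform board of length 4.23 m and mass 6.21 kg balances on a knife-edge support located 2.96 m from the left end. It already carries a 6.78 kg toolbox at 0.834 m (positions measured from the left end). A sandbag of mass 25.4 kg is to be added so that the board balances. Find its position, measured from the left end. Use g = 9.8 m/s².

About the knife-edge support (at 2.96 m from the left end):
Beam weight: 6.21 × 9.8 = 60.86 N down at 2.115 m → arm 0.845 m, τ = 60.86 × 0.845 = 51.43 N·m counterclockwise.
Toolbox: 6.78 × 9.8 = 66.44 N down at 0.834 m → arm 2.126 m, τ = 66.44 × 2.126 = 141.3 N·m counterclockwise.
Net moment of existing loads = 192.7 N·m counterclockwise.
The sandbag weighs 25.4 × 9.8 = 248.9 N and must supply an equal clockwise moment, so its lever arm about the knife-edge support is 192.7 / 248.9 = 0.774 m.
That puts it at 2.96 + 0.774 = 3.73 m from the left end.

x ≈ 3.73 m from the left end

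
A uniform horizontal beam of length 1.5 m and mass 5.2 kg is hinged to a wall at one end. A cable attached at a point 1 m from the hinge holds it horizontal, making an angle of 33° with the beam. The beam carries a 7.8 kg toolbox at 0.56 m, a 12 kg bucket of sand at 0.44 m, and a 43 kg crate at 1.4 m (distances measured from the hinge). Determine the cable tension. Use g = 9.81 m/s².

Choose the hinge as the axis so the unknown hinge reaction has zero arm there.
Beam weight: 5.2 × 9.81 = 51.01 N down at 0.75 m → arm 0.75 m, τ = 51.01 × 0.75 = 38.26 N·m clockwise.
Toolbox: 7.8 × 9.81 = 76.52 N down at 0.56 m → arm 0.56 m, τ = 76.52 × 0.56 = 42.85 N·m clockwise.
Bucket of sand: 12 × 9.81 = 117.7 N down at 0.44 m → arm 0.44 m, τ = 117.7 × 0.44 = 51.79 N·m clockwise.
Crate: 43 × 9.81 = 421.8 N down at 1.4 m → arm 1.4 m, τ = 421.8 × 1.4 = 590.5 N·m clockwise.
Total clockwise load moment = 723.4 N·m.
The cable tension T acts at 1 m; only its component perpendicular to the beam, T sinθ, produces torque. sin 33° = 0.5446.
Setting net torque to zero: T × 1 × 0.5446 = 723.4 → T = 723.4 / 0.5446 = 1330 N.

T ≈ 1330 N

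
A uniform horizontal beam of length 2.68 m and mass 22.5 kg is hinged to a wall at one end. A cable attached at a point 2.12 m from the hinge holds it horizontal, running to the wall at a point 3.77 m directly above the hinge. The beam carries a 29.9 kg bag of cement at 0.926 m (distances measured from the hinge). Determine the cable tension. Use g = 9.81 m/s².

T ≈ 307 N

Taking torques about the hinge:
Beam weight: 22.5 × 9.81 = 220.7 N down at 1.34 m → arm 1.34 m, τ = 220.7 × 1.34 = 295.7 N·m clockwise.
Bag of cement: 29.9 × 9.81 = 293.3 N down at 0.926 m → arm 0.926 m, τ = 293.3 × 0.926 = 271.6 N·m clockwise.
Total clockwise load moment = 567.3 N·m.
The cable tension T acts at 2.12 m; only its component perpendicular to the beam, T sinθ, produces torque. sinθ = h/√(h²+d²) = 3.77/√(3.77²+2.12²) = 0.8716.
Setting net torque to zero: T × 2.12 × 0.8716 = 567.3 → T = 567.3 / 1.848 = 307 N.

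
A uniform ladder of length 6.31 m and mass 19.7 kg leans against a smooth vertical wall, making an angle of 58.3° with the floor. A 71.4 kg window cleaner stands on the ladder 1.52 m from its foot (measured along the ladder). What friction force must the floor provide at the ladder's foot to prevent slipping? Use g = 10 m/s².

f ≈ 167 N

Sum moments about the foot of the ladder (the floor normal and friction both act there and drop out).
Ladder weight 19.7×10 = 197 N acts at 3.155 m along the ladder; its horizontal arm is 3.155·cos58.3° = 1.658 m → τ = 326.6 N·m clockwise.
Window cleaner: 71.4×10 = 714 N at 1.52 m → arm 0.7987 m → τ = 570.3 N·m clockwise.
Wall normal N acts horizontally at the top; its moment arm is the height L sinθ = 6.31·sin58.3° = 5.369 m, counterclockwise.
Setting net torque to zero: N × 5.369 = 896.9 → N = 167 N.
ΣFx = 0: friction at the foot balances the wall's push, so f = N_wall = 167 N.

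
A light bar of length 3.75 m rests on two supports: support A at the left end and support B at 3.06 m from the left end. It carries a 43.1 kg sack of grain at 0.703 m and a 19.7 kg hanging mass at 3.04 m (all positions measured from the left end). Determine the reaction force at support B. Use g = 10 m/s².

R_B ≈ 295 N

Taking torques about support A:
Sack of grain: 43.1 × 10 = 431 N down at 0.703 m → arm 0.703 m, τ = 431 × 0.703 = 303 N·m clockwise.
Hanging mass: 19.7 × 10 = 197 N down at 3.04 m → arm 3.04 m, τ = 197 × 3.04 = 598.9 N·m clockwise.
Net load moment about support A = 901.9 N·m clockwise.
Reaction R at support B is upward at 3.06 m, arm 3.06 m → moment R × 3.06 counterclockwise.
Στ = 0 ⇒ R × 3.06 = 901.9 ⇒ R = 295 N.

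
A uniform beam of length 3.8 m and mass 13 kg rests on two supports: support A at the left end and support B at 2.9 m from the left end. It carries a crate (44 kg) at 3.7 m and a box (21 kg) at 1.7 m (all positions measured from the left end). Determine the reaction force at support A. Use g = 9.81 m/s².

R_A ≈ 10.1 N

Take moments about support B.
Beam weight: 13 × 9.81 = 127.5 N down at 1.9 m → arm 1 m, τ = 127.5 × 1 = 127.5 N·m counterclockwise.
Crate: 44 × 9.81 = 431.6 N down at 3.7 m → arm 0.8 m, τ = 431.6 × 0.8 = 345.3 N·m clockwise.
Box: 21 × 9.81 = 206 N down at 1.7 m → arm 1.2 m, τ = 206 × 1.2 = 247.2 N·m counterclockwise.
Net load moment about support B = 29.4 N·m counterclockwise.
Reaction R at support A is upward at 0 m, arm 2.9 m → moment R × 2.9 clockwise.
For rotational equilibrium, R × 2.9 = 29.4, so R = 10.1 N.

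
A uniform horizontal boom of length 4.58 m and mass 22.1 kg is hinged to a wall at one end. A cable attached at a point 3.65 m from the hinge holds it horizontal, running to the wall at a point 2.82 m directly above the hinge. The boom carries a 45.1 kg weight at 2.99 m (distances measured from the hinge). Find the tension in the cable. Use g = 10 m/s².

About the hinge:
Beam weight: 22.1 × 10 = 221 N down at 2.29 m → arm 2.29 m, τ = 221 × 2.29 = 506.1 N·m clockwise.
Weight: 45.1 × 10 = 451 N down at 2.99 m → arm 2.99 m, τ = 451 × 2.99 = 1348 N·m clockwise.
Total clockwise load moment = 1854 N·m.
The cable tension T acts at 3.65 m; only its component perpendicular to the boom, T sinθ, produces torque. sinθ = h/√(h²+d²) = 2.82/√(2.82²+3.65²) = 0.6114.
Balancing moments: T × 3.65 × 0.6114 = 1854, giving T = 1854 / 2.232 = 831 N.

T ≈ 831 N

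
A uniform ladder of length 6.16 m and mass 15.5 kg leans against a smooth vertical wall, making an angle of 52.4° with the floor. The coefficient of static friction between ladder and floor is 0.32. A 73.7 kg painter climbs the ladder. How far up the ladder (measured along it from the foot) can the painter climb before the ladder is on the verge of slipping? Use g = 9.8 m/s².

About the foot of the ladder:
Ladder weight 15.5×9.8 = 151.9 N acts at 3.08 m along the ladder; its horizontal arm is 3.08·cos52.4° = 1.879 m → τ = 285.4 N·m clockwise.
Painter weight 73.7×9.8 = 722.3 N at distance d → arm d·cos52.4° → τ = 722.3·d·0.6101 clockwise.
Wall normal N at the top has arm L sinθ = 4.881 m counterclockwise, so Στ = 0 gives N·4.881 = 285.4 + 440.7·d.
ΣFy = 0 ⇒ N_floor = 874.2 N, so the maximum friction is μ_s·N_floor = 0.32×874.2 = 279.7 N. ΣFx = 0 ⇒ N_wall = f, so at the slipping point N = 279.7 N.
Substituting: 279.7×4.881 = 285.4 + 440.7·d ⇒ d = (1365 − 285.4) / 440.7 = 2.45 m.

d ≈ 2.45 m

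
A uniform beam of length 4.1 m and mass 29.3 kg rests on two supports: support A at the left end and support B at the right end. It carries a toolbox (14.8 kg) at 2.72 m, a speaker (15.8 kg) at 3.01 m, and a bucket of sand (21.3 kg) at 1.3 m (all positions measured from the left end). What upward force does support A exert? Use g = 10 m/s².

Sum moments about support B (its reaction then has zero moment arm).
Beam weight: 29.3 × 10 = 293 N down at 2.05 m → arm 2.05 m, τ = 293 × 2.05 = 600.6 N·m counterclockwise.
Toolbox: 14.8 × 10 = 148 N down at 2.72 m → arm 1.38 m, τ = 148 × 1.38 = 204.2 N·m counterclockwise.
Speaker: 15.8 × 10 = 158 N down at 3.01 m → arm 1.09 m, τ = 158 × 1.09 = 172.2 N·m counterclockwise.
Bucket of sand: 21.3 × 10 = 213 N down at 1.3 m → arm 2.8 m, τ = 213 × 2.8 = 596.4 N·m counterclockwise.
Net load moment about support B = 1573 N·m counterclockwise.
Reaction R at support A is upward at 0 m, arm 4.1 m → moment R × 4.1 clockwise.
Στ = 0 ⇒ R × 4.1 = 1573 ⇒ R = 384 N.

R_A ≈ 384 N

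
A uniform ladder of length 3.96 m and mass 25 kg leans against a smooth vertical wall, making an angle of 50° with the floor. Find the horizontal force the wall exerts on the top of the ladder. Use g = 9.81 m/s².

N_wall ≈ 103 N

Taking torques about the foot of the ladder:
Ladder weight 25×9.81 = 245.2 N acts at 1.98 m along the ladder; its horizontal arm is 1.98·cos50° = 1.273 m → τ = 312.1 N·m clockwise.
Wall normal N acts horizontally at the top; its moment arm is the height L sinθ = 3.96·sin50° = 3.034 m, counterclockwise.
For rotational equilibrium, N × 3.034 = 312.1, so N = 103 N.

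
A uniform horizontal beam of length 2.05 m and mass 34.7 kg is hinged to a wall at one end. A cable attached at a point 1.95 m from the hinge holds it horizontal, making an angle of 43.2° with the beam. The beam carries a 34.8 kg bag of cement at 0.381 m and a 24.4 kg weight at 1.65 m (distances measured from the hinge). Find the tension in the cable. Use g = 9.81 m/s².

T ≈ 655 N

Taking torques about the hinge:
Beam weight: 34.7 × 9.81 = 340.4 N down at 1.025 m → arm 1.025 m, τ = 340.4 × 1.025 = 348.9 N·m clockwise.
Bag of cement: 34.8 × 9.81 = 341.4 N down at 0.381 m → arm 0.381 m, τ = 341.4 × 0.381 = 130.1 N·m clockwise.
Weight: 24.4 × 9.81 = 239.4 N down at 1.65 m → arm 1.65 m, τ = 239.4 × 1.65 = 395 N·m clockwise.
Total clockwise load moment = 874 N·m.
The cable tension T acts at 1.95 m; only its component perpendicular to the beam, T sinθ, produces torque. sin 43.2° = 0.6845.
For rotational equilibrium, T × 1.95 × 0.6845 = 874, so T = 874 / 1.335 = 655 N.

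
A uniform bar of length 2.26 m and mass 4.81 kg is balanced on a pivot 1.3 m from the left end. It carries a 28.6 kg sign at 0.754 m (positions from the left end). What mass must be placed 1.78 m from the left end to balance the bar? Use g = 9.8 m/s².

Take moments about the pivot (at 1.3 m from the left end).
Beam weight: 4.81 × 9.8 = 47.14 N down at 1.13 m → arm 0.17 m, τ = 47.14 × 0.17 = 8.014 N·m counterclockwise.
Sign: 28.6 × 9.8 = 280.3 N down at 0.754 m → arm 0.546 m, τ = 280.3 × 0.546 = 153 N·m counterclockwise.
Net moment of known loads = 161 N·m counterclockwise.
An unknown mass m at 1.78 m has arm 0.48 m; its moment is m·g·0.48 clockwise.
Setting net torque to zero: m × 9.8 × 0.48 = 161 → m = 161 / (9.8 × 0.48) = 34.2 kg.

m ≈ 34.2 kg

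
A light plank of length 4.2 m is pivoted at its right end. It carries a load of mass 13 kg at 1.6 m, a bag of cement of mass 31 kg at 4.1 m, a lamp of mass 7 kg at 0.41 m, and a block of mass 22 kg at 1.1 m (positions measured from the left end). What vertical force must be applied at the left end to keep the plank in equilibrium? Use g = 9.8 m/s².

Choose the right end as the axis so the unknown pivot reaction has zero arm there.
Load: 13 × 9.8 = 127.4 N down at 1.6 m → arm 2.6 m, τ = 127.4 × 2.6 = 331.2 N·m counterclockwise.
Bag of cement: 31 × 9.8 = 303.8 N down at 4.1 m → arm 0.1 m, τ = 303.8 × 0.1 = 30.38 N·m counterclockwise.
Lamp: 7 × 9.8 = 68.6 N down at 0.41 m → arm 3.79 m, τ = 68.6 × 3.79 = 260 N·m counterclockwise.
Block: 22 × 9.8 = 215.6 N down at 1.1 m → arm 3.1 m, τ = 215.6 × 3.1 = 668.4 N·m counterclockwise.
Net moment of the loads = 1290 N·m counterclockwise.
The upward force F acts at the left end, arm 4.2 m, giving F × 4.2 clockwise.
For rotational equilibrium, F × 4.2 = 1290, so F = 1290 / 4.2 = 307 N.

F ≈ 307 N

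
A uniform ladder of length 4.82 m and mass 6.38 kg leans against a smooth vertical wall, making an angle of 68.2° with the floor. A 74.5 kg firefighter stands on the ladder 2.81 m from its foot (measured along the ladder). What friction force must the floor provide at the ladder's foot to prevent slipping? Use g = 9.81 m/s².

About the foot of the ladder:
Ladder weight 6.38×9.81 = 62.59 N acts at 2.41 m along the ladder; its horizontal arm is 2.41·cos68.2° = 0.895 m → τ = 56.02 N·m clockwise.
Firefighter: 74.5×9.81 = 730.8 N at 2.81 m → arm 1.044 m → τ = 763 N·m clockwise.
Wall normal N acts horizontally at the top; its moment arm is the height L sinθ = 4.82·sin68.2° = 4.475 m, counterclockwise.
Balancing moments: N × 4.475 = 819, giving N = 183 N.
ΣFx = 0: friction at the foot balances the wall's push, so f = N_wall = 183 N.

f ≈ 183 N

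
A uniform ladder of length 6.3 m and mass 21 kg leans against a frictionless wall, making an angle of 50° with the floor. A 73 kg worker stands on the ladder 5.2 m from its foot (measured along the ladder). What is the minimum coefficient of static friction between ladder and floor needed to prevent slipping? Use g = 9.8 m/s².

μ_min ≈ 0.632

About the foot of the ladder:
Ladder weight 21×9.8 = 205.8 N acts at 3.15 m along the ladder; its horizontal arm is 3.15·cos50° = 2.025 m → τ = 416.7 N·m clockwise.
Worker: 73×9.8 = 715.4 N at 5.2 m → arm 3.342 m → τ = 2391 N·m clockwise.
Wall normal N acts horizontally at the top; its moment arm is the height L sinθ = 6.3·sin50° = 4.826 m, counterclockwise.
For rotational equilibrium, N × 4.826 = 2808, so N = 581.8 N.
ΣFx = 0 ⇒ f = N_wall = 581.8 N. ΣFy = 0 ⇒ N_floor = 921.2 N.
μ_min = f / N_floor = 581.8 / 921.2 = 0.632.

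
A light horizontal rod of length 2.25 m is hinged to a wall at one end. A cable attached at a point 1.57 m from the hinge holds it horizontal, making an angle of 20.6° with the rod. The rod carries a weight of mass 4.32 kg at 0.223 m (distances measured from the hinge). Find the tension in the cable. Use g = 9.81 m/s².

Sum moments about the hinge (the unknown hinge reaction has zero arm there).
Weight: 4.32 × 9.81 = 42.38 N down at 0.223 m → arm 0.223 m, τ = 42.38 × 0.223 = 9.451 N·m clockwise.
Total clockwise load moment = 9.451 N·m.
The cable tension T acts at 1.57 m; only its component perpendicular to the rod, T sinθ, produces torque. sin 20.6° = 0.3518.
Balancing moments: T × 1.57 × 0.3518 = 9.451, giving T = 9.451 / 0.5523 = 17.1 N.

T ≈ 17.1 N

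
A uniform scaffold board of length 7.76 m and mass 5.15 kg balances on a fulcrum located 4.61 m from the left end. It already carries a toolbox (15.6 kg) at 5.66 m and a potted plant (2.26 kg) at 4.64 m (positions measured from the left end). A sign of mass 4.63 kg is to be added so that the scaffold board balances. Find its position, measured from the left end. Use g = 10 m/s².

x ≈ 1.87 m from the left end

About the fulcrum (at 4.61 m from the left end):
Beam weight: 5.15 × 10 = 51.5 N down at 3.88 m → arm 0.73 m, τ = 51.5 × 0.73 = 37.59 N·m counterclockwise.
Toolbox: 15.6 × 10 = 156 N down at 5.66 m → arm 1.05 m, τ = 156 × 1.05 = 163.8 N·m clockwise.
Potted plant: 2.26 × 10 = 22.6 N down at 4.64 m → arm 0.03 m, τ = 22.6 × 0.03 = 0.678 N·m clockwise.
Net moment of existing loads = 126.9 N·m clockwise.
The sign weighs 4.63 × 10 = 46.3 N and must supply an equal counterclockwise moment, so its lever arm about the fulcrum is 126.9 / 46.3 = 2.74 m.
That puts it at 4.61 − 2.74 = 1.87 m from the left end.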